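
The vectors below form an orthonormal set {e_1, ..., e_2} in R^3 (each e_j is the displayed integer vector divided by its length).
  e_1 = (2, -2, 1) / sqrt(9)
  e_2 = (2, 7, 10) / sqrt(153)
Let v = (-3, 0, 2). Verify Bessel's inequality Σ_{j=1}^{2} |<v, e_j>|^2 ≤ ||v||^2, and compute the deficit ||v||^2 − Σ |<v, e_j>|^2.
Σ |<v, e_j>|^2 = 52/17; ||v||^2 = 13; deficit = 169/17

Write each e_j = u_j / sqrt(<u_j, u_j>) where u_j is the displayed integer vector. Then <v, e_j> = <v, u_j> / sqrt(<u_j, u_j>), so |<v, e_j>|^2 = <v, u_j>^2 / <u_j, u_j>.
Coefficients: <v, e_1> = -4/sqrt(9), <v, e_2> = 14/sqrt(153).
Square and sum: Σ |<v, e_j>|^2 = 52/17.
Compute ||v||^2 = v·v = 13.
Deficit = 13 − 52/17 = 169/17 ≥ 0, confirming Bessel's inequality. (The deficit equals ||v − Σ <v,e_j> e_j||^2, the squared distance from v to span{e_j}.)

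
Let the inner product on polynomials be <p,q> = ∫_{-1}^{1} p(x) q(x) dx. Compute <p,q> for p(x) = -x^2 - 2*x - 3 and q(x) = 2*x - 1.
<p,q> = 4

Expand the product: p(x)·q(x) = -2*x^3 - 3*x^2 - 4*x + 3.
∫_{-1}^{1} of each monomial x^k gives [2/(k+1) if k even, 0 if k odd]. Integrating term-by-term (or equivalently evaluating the antiderivative F(x) = -x^4/2 - x^3 - 2*x^2 + 3*x at the endpoints):
  F(1) − F(−1) = -1/2 − (-9/2) = 4.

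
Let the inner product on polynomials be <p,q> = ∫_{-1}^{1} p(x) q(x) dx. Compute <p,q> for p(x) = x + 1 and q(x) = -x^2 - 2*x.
<p,q> = -2

Expand the product: p(x)·q(x) = -x^3 - 3*x^2 - 2*x.
∫_{-1}^{1} of each monomial x^k gives [2/(k+1) if k even, 0 if k odd]. Integrating term-by-term (or equivalently evaluating the antiderivative F(x) = -x^4/4 - x^3 - x^2 at the endpoints):
  F(1) − F(−1) = -9/4 − (-1/4) = -2.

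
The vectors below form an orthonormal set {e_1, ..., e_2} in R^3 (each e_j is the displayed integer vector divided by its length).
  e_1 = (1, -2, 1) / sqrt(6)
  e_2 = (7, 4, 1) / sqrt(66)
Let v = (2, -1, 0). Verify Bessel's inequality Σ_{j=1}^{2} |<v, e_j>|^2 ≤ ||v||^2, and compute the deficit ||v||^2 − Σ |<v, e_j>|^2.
Σ |<v, e_j>|^2 = 46/11; ||v||^2 = 5; deficit = 9/11

Write each e_j = u_j / sqrt(<u_j, u_j>) where u_j is the displayed integer vector. Then <v, e_j> = <v, u_j> / sqrt(<u_j, u_j>), so |<v, e_j>|^2 = <v, u_j>^2 / <u_j, u_j>.
Coefficients: <v, e_1> = 4/sqrt(6), <v, e_2> = 10/sqrt(66).
Square and sum: Σ |<v, e_j>|^2 = 46/11.
Compute ||v||^2 = v·v = 5.
Deficit = 5 − 46/11 = 9/11 ≥ 0, confirming Bessel's inequality. (The deficit equals ||v − Σ <v,e_j> e_j||^2, the squared distance from v to span{e_j}.)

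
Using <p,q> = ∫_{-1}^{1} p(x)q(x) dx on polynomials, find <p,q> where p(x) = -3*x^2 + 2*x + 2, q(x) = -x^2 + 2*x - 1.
<p,q> = 8/15

Expand the product: p(x)·q(x) = 3*x^4 - 8*x^3 + 5*x^2 + 2*x - 2.
∫_{-1}^{1} of each monomial x^k gives [2/(k+1) if k even, 0 if k odd]. Integrating term-by-term (or equivalently evaluating the antiderivative F(x) = 3*x^5/5 - 2*x^4 + 5*x^3/3 + x^2 - 2*x at the endpoints):
  F(1) − F(−1) = -11/15 − (-19/15) = 8/15.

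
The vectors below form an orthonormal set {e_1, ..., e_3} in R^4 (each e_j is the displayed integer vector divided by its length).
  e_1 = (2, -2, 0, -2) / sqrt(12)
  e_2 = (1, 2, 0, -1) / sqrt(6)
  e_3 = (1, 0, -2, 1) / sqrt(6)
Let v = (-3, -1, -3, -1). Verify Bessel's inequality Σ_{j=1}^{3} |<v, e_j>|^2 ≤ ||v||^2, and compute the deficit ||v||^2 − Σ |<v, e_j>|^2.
Σ |<v, e_j>|^2 = 11/3; ||v||^2 = 20; deficit = 49/3

Write each e_j = u_j / sqrt(<u_j, u_j>) where u_j is the displayed integer vector. Then <v, e_j> = <v, u_j> / sqrt(<u_j, u_j>), so |<v, e_j>|^2 = <v, u_j>^2 / <u_j, u_j>.
Coefficients: <v, e_1> = -2/sqrt(12), <v, e_2> = -4/sqrt(6), <v, e_3> = 2/sqrt(6).
Square and sum: Σ |<v, e_j>|^2 = 11/3.
Compute ||v||^2 = v·v = 20.
Deficit = 20 − 11/3 = 49/3 ≥ 0, confirming Bessel's inequality. (The deficit equals ||v − Σ <v,e_j> e_j||^2, the squared distance from v to span{e_j}.)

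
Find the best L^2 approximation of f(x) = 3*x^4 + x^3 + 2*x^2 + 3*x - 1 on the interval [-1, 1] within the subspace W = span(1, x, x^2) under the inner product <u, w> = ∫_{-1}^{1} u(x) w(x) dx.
g(x) = 32*x^2/7 + 18*x/5 - 44/35

The best approximation g ∈ W is the orthogonal projection of f onto W. Writing g = a_0 + a_1 x + a_2 x^2, the coefficients solve the normal equations G · a = b where
  G_{ij} = <φ_i, φ_j> and b_i = <f, φ_i>, with φ_0 = 1, φ_1 = x, φ_2 = x^2.
G =
  [2, 0, 2/3]
  [0, 2/3, 0]
  [2/3, 0, 2/5],
b = (8/15, 12/5, 104/105).
Solving gives a_0 = -44/35, a_1 = 18/5, a_2 = 32/7, so
  g(x) = 32*x^2/7 + 18*x/5 - 44/35.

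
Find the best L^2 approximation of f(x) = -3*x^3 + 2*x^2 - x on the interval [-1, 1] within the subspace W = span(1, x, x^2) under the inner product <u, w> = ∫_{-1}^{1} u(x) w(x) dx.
g(x) = 2*x^2 - 14*x/5

The best approximation g ∈ W is the orthogonal projection of f onto W. Writing g = a_0 + a_1 x + a_2 x^2, the coefficients solve the normal equations G · a = b where
  G_{ij} = <φ_i, φ_j> and b_i = <f, φ_i>, with φ_0 = 1, φ_1 = x, φ_2 = x^2.
G =
  [2, 0, 2/3]
  [0, 2/3, 0]
  [2/3, 0, 2/5],
b = (4/3, -28/15, 4/5).
Solving gives a_0 = 0, a_1 = -14/5, a_2 = 2, so
  g(x) = 2*x^2 - 14*x/5.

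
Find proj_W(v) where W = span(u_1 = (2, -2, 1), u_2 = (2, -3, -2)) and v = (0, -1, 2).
proj_W(v) = (70/89, -29/89, 158/89)

Set up U = [u_1 | ... | u_2] ∈ R^(3×2). The projector onto W = col(U) is P = U (U^T U)^(-1) U^T.
Compute U^T U =
  [9, 8]
  [8, 17],
and U^T v = (4, -1).
Solve U^T U · c = U^T v for the coefficients: c = (76/89, -41/89). The projection is proj_W(v) = U c.
Check: (v - proj_W(v)) · u_1 = 0  (should be 0).
Check: (v - proj_W(v)) · u_2 = 0  (should be 0).
Result: proj_W(v) = (70/89, -29/89, 158/89).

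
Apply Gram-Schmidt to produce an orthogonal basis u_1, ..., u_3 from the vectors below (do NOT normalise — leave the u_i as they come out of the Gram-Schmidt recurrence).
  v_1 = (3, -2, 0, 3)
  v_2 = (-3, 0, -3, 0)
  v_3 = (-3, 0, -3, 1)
Orthogonal basis:
  u_1 = (3, -2, 0, 3)
  u_2 = (-39/22, -9/11, -3, 27/22)
  u_3 = (-9/35, 12/35, 9/35, 17/35)

Apply the Gram-Schmidt recurrence
  u_1 = v_1
  u_i = v_i − Σ_{j<i} ((v_i · u_j) / (u_j · u_j)) · u_j.

Step by step this gives:
  u_1 = (3, -2, 0, 3)
  u_2 = (-39/22, -9/11, -3, 27/22)
  u_3 = (-9/35, 12/35, 9/35, 17/35)

Orthogonality check:
  u_2 · u_1 = 0 (should be 0)
  u_3 · u_1 = 0 (should be 0)
  u_3 · u_2 = 0 (should be 0)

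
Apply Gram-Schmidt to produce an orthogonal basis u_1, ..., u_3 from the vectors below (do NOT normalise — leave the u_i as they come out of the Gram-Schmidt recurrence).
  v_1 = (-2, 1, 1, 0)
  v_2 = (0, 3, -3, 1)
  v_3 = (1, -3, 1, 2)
Orthogonal basis:
  u_1 = (-2, 1, 1, 0)
  u_2 = (0, 3, -3, 1)
  u_3 = (-1/3, -43/57, 5/57, 48/19)

Apply the Gram-Schmidt recurrence
  u_1 = v_1
  u_i = v_i − Σ_{j<i} ((v_i · u_j) / (u_j · u_j)) · u_j.

Step by step this gives:
  u_1 = (-2, 1, 1, 0)
  u_2 = (0, 3, -3, 1)
  u_3 = (-1/3, -43/57, 5/57, 48/19)

Orthogonality check:
  u_2 · u_1 = 0 (should be 0)
  u_3 · u_1 = 0 (should be 0)
  u_3 · u_2 = 0 (should be 0)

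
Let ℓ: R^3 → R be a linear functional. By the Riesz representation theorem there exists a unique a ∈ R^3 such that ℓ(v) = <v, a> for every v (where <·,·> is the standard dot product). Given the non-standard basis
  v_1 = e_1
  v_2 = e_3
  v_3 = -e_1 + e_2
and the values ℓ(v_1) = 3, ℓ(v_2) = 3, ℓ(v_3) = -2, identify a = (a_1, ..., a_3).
a = (3, 1, 3)

Write a = (a_1, ..., a_3) in the standard basis. For each basis vector v_i, ℓ(v_i) = <v_i, a> is a linear equation in the a_j's. Collect the n equations into a matrix system V a = ℓ, where row i of V is v_i (expressed in the standard basis). Since V is invertible (lower-triangular with 1s on the diagonal, up to permutation), solve by back-substitution:
  V =
[[1, 0, 0],
 [0, 0, 1],
 [-1, 1, 0]]
  V a = (3, 3, -2)
Solving gives a = (3, 1, 3).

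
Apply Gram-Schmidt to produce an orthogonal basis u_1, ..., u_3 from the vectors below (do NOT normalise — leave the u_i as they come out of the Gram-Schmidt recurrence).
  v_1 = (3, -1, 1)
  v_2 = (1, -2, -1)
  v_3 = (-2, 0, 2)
Orthogonal basis:
  u_1 = (3, -1, 1)
  u_2 = (-1/11, -18/11, -15/11)
  u_3 = (-24/25, -32/25, 8/5)

Apply the Gram-Schmidt recurrence
  u_1 = v_1
  u_i = v_i − Σ_{j<i} ((v_i · u_j) / (u_j · u_j)) · u_j.

Step by step this gives:
  u_1 = (3, -1, 1)
  u_2 = (-1/11, -18/11, -15/11)
  u_3 = (-24/25, -32/25, 8/5)

Orthogonality check:
  u_2 · u_1 = 0 (should be 0)
  u_3 · u_1 = 0 (should be 0)
  u_3 · u_2 = 0 (should be 0)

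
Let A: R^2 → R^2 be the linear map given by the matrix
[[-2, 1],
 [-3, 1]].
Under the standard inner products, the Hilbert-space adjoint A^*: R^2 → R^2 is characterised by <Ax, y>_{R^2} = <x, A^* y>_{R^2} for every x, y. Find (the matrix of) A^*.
A^* = A^T =
[[-2, -3],
 [1, 1]]

For real matrices with standard dot products, the defining identity <Ax, y> = <x, A^* y> gives (Ax)^T y = x^T (A^*) y, i.e. x^T A^T y = x^T (A^*) y. Since this holds for all x, y, we must have A^* = A^T. Therefore
A^* =
[[-2, -3],
 [1, 1]].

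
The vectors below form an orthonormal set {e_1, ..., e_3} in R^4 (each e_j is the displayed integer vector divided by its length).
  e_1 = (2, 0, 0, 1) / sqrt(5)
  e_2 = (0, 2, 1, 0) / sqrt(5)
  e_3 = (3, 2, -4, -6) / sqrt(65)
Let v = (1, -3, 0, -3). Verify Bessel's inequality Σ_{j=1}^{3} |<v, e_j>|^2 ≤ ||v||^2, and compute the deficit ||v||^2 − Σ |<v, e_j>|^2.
Σ |<v, e_j>|^2 = 706/65; ||v||^2 = 19; deficit = 529/65

Write each e_j = u_j / sqrt(<u_j, u_j>) where u_j is the displayed integer vector. Then <v, e_j> = <v, u_j> / sqrt(<u_j, u_j>), so |<v, e_j>|^2 = <v, u_j>^2 / <u_j, u_j>.
Coefficients: <v, e_1> = -1/sqrt(5), <v, e_2> = -6/sqrt(5), <v, e_3> = 15/sqrt(65).
Square and sum: Σ |<v, e_j>|^2 = 706/65.
Compute ||v||^2 = v·v = 19.
Deficit = 19 − 706/65 = 529/65 ≥ 0, confirming Bessel's inequality. (The deficit equals ||v − Σ <v,e_j> e_j||^2, the squared distance from v to span{e_j}.)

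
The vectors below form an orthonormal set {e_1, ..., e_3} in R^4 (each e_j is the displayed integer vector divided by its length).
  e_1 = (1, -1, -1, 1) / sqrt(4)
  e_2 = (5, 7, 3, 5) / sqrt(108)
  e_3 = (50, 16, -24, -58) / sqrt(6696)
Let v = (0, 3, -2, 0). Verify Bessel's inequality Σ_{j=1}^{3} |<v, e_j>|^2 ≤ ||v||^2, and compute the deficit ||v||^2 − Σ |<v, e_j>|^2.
Σ |<v, e_j>|^2 = 115/31; ||v||^2 = 13; deficit = 288/31

Write each e_j = u_j / sqrt(<u_j, u_j>) where u_j is the displayed integer vector. Then <v, e_j> = <v, u_j> / sqrt(<u_j, u_j>), so |<v, e_j>|^2 = <v, u_j>^2 / <u_j, u_j>.
Coefficients: <v, e_1> = -1/sqrt(4), <v, e_2> = 15/sqrt(108), <v, e_3> = 96/sqrt(6696).
Square and sum: Σ |<v, e_j>|^2 = 115/31.
Compute ||v||^2 = v·v = 13.
Deficit = 13 − 115/31 = 288/31 ≥ 0, confirming Bessel's inequality. (The deficit equals ||v − Σ <v,e_j> e_j||^2, the squared distance from v to span{e_j}.)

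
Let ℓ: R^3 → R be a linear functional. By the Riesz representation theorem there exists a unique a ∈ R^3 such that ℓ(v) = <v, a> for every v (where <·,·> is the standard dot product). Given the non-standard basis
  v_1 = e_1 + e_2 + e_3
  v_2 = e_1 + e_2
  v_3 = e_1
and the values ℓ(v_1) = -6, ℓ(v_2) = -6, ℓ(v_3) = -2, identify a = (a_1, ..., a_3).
a = (-2, -4, 0)

Write a = (a_1, ..., a_3) in the standard basis. For each basis vector v_i, ℓ(v_i) = <v_i, a> is a linear equation in the a_j's. Collect the n equations into a matrix system V a = ℓ, where row i of V is v_i (expressed in the standard basis). Since V is invertible (lower-triangular with 1s on the diagonal, up to permutation), solve by back-substitution:
  V =
[[1, 1, 1],
 [1, 1, 0],
 [1, 0, 0]]
  V a = (-6, -6, -2)
Solving gives a = (-2, -4, 0).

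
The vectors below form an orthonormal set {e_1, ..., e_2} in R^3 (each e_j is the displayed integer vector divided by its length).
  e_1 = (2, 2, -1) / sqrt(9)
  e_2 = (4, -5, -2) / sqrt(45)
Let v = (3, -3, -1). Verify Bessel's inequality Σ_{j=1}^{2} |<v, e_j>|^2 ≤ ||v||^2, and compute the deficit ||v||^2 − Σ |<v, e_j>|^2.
Σ |<v, e_j>|^2 = 94/5; ||v||^2 = 19; deficit = 1/5

Write each e_j = u_j / sqrt(<u_j, u_j>) where u_j is the displayed integer vector. Then <v, e_j> = <v, u_j> / sqrt(<u_j, u_j>), so |<v, e_j>|^2 = <v, u_j>^2 / <u_j, u_j>.
Coefficients: <v, e_1> = 1/sqrt(9), <v, e_2> = 29/sqrt(45).
Square and sum: Σ |<v, e_j>|^2 = 94/5.
Compute ||v||^2 = v·v = 19.
Deficit = 19 − 94/5 = 1/5 ≥ 0, confirming Bessel's inequality. (The deficit equals ||v − Σ <v,e_j> e_j||^2, the squared distance from v to span{e_j}.)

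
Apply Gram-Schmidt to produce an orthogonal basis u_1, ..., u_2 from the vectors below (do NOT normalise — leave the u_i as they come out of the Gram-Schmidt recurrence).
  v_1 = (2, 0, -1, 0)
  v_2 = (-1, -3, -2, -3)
Orthogonal basis:
  u_1 = (2, 0, -1, 0)
  u_2 = (-1, -3, -2, -3)

Apply the Gram-Schmidt recurrence
  u_1 = v_1
  u_i = v_i − Σ_{j<i} ((v_i · u_j) / (u_j · u_j)) · u_j.

Step by step this gives:
  u_1 = (2, 0, -1, 0)
  u_2 = (-1, -3, -2, -3)

Orthogonality check:
  u_2 · u_1 = 0 (should be 0)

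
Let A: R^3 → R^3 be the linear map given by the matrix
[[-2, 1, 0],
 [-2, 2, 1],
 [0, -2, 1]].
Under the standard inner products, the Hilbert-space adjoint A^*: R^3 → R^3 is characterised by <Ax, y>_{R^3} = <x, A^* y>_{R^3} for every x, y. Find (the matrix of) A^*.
A^* = A^T =
[[-2, -2, 0],
 [1, 2, -2],
 [0, 1, 1]]

For real matrices with standard dot products, the defining identity <Ax, y> = <x, A^* y> gives (Ax)^T y = x^T (A^*) y, i.e. x^T A^T y = x^T (A^*) y. Since this holds for all x, y, we must have A^* = A^T. Therefore
A^* =
[[-2, -2, 0],
 [1, 2, -2],
 [0, 1, 1]].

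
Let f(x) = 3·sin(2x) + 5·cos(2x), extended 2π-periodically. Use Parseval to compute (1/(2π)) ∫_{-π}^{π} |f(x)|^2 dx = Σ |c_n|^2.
Σ |c_n|^2 = 17

Expand |f|^2 and use orthogonality of {sin(nx), cos(mx)} on [-π, π]:
  ∫_{-π}^{π} sin(nx)^2 dx = π, ∫ cos(mx)^2 dx = π, and cross terms integrate to 0.
So ∫_{-π}^{π} f(x)^2 dx = 3^2 · π + 5^2 · π = (9 + 25)π.
Divide by 2π: (9 + 25)/2 = 17.
By Parseval, this equals Σ |c_n|^2.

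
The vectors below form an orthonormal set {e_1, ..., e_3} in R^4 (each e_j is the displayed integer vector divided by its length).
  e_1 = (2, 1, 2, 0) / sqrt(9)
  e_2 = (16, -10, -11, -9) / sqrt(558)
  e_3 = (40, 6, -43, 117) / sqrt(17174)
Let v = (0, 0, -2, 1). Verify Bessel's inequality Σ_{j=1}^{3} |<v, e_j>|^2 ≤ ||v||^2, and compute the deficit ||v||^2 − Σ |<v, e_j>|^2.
Σ |<v, e_j>|^2 = 1241/277; ||v||^2 = 5; deficit = 144/277

Write each e_j = u_j / sqrt(<u_j, u_j>) where u_j is the displayed integer vector. Then <v, e_j> = <v, u_j> / sqrt(<u_j, u_j>), so |<v, e_j>|^2 = <v, u_j>^2 / <u_j, u_j>.
Coefficients: <v, e_1> = -4/sqrt(9), <v, e_2> = 13/sqrt(558), <v, e_3> = 203/sqrt(17174).
Square and sum: Σ |<v, e_j>|^2 = 1241/277.
Compute ||v||^2 = v·v = 5.
Deficit = 5 − 1241/277 = 144/277 ≥ 0, confirming Bessel's inequality. (The deficit equals ||v − Σ <v,e_j> e_j||^2, the squared distance from v to span{e_j}.)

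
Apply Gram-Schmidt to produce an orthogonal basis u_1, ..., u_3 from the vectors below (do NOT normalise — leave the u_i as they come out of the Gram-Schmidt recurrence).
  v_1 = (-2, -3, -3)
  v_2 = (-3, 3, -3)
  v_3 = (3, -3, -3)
Orthogonal basis:
  u_1 = (-2, -3, -3)
  u_2 = (-27/11, 42/11, -24/11)
  u_3 = (90/31, 15/31, -75/31)

Apply the Gram-Schmidt recurrence
  u_1 = v_1
  u_i = v_i − Σ_{j<i} ((v_i · u_j) / (u_j · u_j)) · u_j.

Step by step this gives:
  u_1 = (-2, -3, -3)
  u_2 = (-27/11, 42/11, -24/11)
  u_3 = (90/31, 15/31, -75/31)

Orthogonality check:
  u_2 · u_1 = 0 (should be 0)
  u_3 · u_1 = 0 (should be 0)
  u_3 · u_2 = 0 (should be 0)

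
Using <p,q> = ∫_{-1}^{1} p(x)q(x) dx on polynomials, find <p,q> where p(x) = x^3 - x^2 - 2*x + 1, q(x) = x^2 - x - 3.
<p,q> = -14/5

Expand the product: p(x)·q(x) = x^5 - 2*x^4 - 4*x^3 + 6*x^2 + 5*x - 3.
∫_{-1}^{1} of each monomial x^k gives [2/(k+1) if k even, 0 if k odd]. Integrating term-by-term (or equivalently evaluating the antiderivative F(x) = x^6/6 - 2*x^5/5 - x^4 + 2*x^3 + 5*x^2/2 - 3*x at the endpoints):
  F(1) − F(−1) = 4/15 − (46/15) = -14/5.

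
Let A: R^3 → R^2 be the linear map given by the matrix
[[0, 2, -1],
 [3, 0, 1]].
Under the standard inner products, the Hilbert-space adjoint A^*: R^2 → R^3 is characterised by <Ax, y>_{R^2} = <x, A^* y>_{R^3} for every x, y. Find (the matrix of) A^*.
A^* = A^T =
[[0, 3],
 [2, 0],
 [-1, 1]]

For real matrices with standard dot products, the defining identity <Ax, y> = <x, A^* y> gives (Ax)^T y = x^T (A^*) y, i.e. x^T A^T y = x^T (A^*) y. Since this holds for all x, y, we must have A^* = A^T. Therefore
A^* =
[[0, 3],
 [2, 0],
 [-1, 1]].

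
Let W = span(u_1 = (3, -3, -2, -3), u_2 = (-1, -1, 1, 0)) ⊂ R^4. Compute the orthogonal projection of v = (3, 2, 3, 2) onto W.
proj_W(v) = (-13/89, 173/89, -18/89, 93/89)

Set up U = [u_1 | ... | u_2] ∈ R^(4×2). The projector onto W = col(U) is P = U (U^T U)^(-1) U^T.
Compute U^T U =
  [31, -2]
  [-2, 3],
and U^T v = (-9, -2).
Solve U^T U · c = U^T v for the coefficients: c = (-31/89, -80/89). The projection is proj_W(v) = U c.
Check: (v - proj_W(v)) · u_1 = 0  (should be 0).
Check: (v - proj_W(v)) · u_2 = 0  (should be 0).
Result: proj_W(v) = (-13/89, 173/89, -18/89, 93/89).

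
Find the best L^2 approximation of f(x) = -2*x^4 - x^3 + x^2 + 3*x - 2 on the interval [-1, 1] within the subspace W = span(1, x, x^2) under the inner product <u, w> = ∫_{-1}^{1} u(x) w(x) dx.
g(x) = -5*x^2/7 + 12*x/5 - 64/35

The best approximation g ∈ W is the orthogonal projection of f onto W. Writing g = a_0 + a_1 x + a_2 x^2, the coefficients solve the normal equations G · a = b where
  G_{ij} = <φ_i, φ_j> and b_i = <f, φ_i>, with φ_0 = 1, φ_1 = x, φ_2 = x^2.
G =
  [2, 0, 2/3]
  [0, 2/3, 0]
  [2/3, 0, 2/5],
b = (-62/15, 8/5, -158/105).
Solving gives a_0 = -64/35, a_1 = 12/5, a_2 = -5/7, so
  g(x) = -5*x^2/7 + 12*x/5 - 64/35.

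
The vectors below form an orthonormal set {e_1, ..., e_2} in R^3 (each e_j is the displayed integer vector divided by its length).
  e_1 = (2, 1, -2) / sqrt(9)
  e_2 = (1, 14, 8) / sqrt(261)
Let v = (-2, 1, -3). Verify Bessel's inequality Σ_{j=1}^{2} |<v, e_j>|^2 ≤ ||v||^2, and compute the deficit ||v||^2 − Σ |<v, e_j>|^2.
Σ |<v, e_j>|^2 = 45/29; ||v||^2 = 14; deficit = 361/29

Write each e_j = u_j / sqrt(<u_j, u_j>) where u_j is the displayed integer vector. Then <v, e_j> = <v, u_j> / sqrt(<u_j, u_j>), so |<v, e_j>|^2 = <v, u_j>^2 / <u_j, u_j>.
Coefficients: <v, e_1> = 3/sqrt(9), <v, e_2> = -12/sqrt(261).
Square and sum: Σ |<v, e_j>|^2 = 45/29.
Compute ||v||^2 = v·v = 14.
Deficit = 14 − 45/29 = 361/29 ≥ 0, confirming Bessel's inequality. (The deficit equals ||v − Σ <v,e_j> e_j||^2, the squared distance from v to span{e_j}.)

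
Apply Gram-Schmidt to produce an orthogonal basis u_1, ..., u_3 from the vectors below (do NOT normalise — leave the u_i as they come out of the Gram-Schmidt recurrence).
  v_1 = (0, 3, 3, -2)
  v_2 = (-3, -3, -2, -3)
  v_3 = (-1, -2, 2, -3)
Orthogonal basis:
  u_1 = (0, 3, 3, -2)
  u_2 = (-3, -39/22, -17/22, -42/11)
  u_3 = (485/601, -1052/601, 990/601, -93/601)

Apply the Gram-Schmidt recurrence
  u_1 = v_1
  u_i = v_i − Σ_{j<i} ((v_i · u_j) / (u_j · u_j)) · u_j.

Step by step this gives:
  u_1 = (0, 3, 3, -2)
  u_2 = (-3, -39/22, -17/22, -42/11)
  u_3 = (485/601, -1052/601, 990/601, -93/601)

Orthogonality check:
  u_2 · u_1 = 0 (should be 0)
  u_3 · u_1 = 0 (should be 0)
  u_3 · u_2 = 0 (should be 0)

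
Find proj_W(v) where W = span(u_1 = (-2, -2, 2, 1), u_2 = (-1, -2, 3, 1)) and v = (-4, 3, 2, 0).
proj_W(v) = (-25/13, -12/13, -1/13, 6/13)

Set up U = [u_1 | ... | u_2] ∈ R^(4×2). The projector onto W = col(U) is P = U (U^T U)^(-1) U^T.
Compute U^T U =
  [13, 13]
  [13, 15],
and U^T v = (6, 4).
Solve U^T U · c = U^T v for the coefficients: c = (19/13, -1). The projection is proj_W(v) = U c.
Check: (v - proj_W(v)) · u_1 = 0  (should be 0).
Check: (v - proj_W(v)) · u_2 = 0  (should be 0).
Result: proj_W(v) = (-25/13, -12/13, -1/13, 6/13).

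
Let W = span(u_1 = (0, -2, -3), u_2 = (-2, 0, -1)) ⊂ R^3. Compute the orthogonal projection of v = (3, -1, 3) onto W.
proj_W(v) = (24/7, 2/7, 15/7)

Set up U = [u_1 | ... | u_2] ∈ R^(3×2). The projector onto W = col(U) is P = U (U^T U)^(-1) U^T.
Compute U^T U =
  [13, 3]
  [3, 5],
and U^T v = (-7, -9).
Solve U^T U · c = U^T v for the coefficients: c = (-1/7, -12/7). The projection is proj_W(v) = U c.
Check: (v - proj_W(v)) · u_1 = 0  (should be 0).
Check: (v - proj_W(v)) · u_2 = 0  (should be 0).
Result: proj_W(v) = (24/7, 2/7, 15/7).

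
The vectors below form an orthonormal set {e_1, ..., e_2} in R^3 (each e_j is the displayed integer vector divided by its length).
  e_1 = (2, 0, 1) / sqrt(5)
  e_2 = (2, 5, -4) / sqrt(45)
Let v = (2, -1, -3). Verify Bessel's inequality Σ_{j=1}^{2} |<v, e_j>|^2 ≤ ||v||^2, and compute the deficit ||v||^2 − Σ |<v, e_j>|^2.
Σ |<v, e_j>|^2 = 26/9; ||v||^2 = 14; deficit = 100/9

Write each e_j = u_j / sqrt(<u_j, u_j>) where u_j is the displayed integer vector. Then <v, e_j> = <v, u_j> / sqrt(<u_j, u_j>), so |<v, e_j>|^2 = <v, u_j>^2 / <u_j, u_j>.
Coefficients: <v, e_1> = 1/sqrt(5), <v, e_2> = 11/sqrt(45).
Square and sum: Σ |<v, e_j>|^2 = 26/9.
Compute ||v||^2 = v·v = 14.
Deficit = 14 − 26/9 = 100/9 ≥ 0, confirming Bessel's inequality. (The deficit equals ||v − Σ <v,e_j> e_j||^2, the squared distance from v to span{e_j}.)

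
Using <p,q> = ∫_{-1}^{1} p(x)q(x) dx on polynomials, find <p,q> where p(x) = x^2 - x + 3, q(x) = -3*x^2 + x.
<p,q> = -118/15

Expand the product: p(x)·q(x) = -3*x^4 + 4*x^3 - 10*x^2 + 3*x.
∫_{-1}^{1} of each monomial x^k gives [2/(k+1) if k even, 0 if k odd]. Integrating term-by-term (or equivalently evaluating the antiderivative F(x) = -3*x^5/5 + x^4 - 10*x^3/3 + 3*x^2/2 at the endpoints):
  F(1) − F(−1) = -43/30 − (193/30) = -118/15.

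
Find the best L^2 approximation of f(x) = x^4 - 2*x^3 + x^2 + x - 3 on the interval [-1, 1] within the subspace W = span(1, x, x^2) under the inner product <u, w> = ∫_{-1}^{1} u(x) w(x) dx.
g(x) = 13*x^2/7 - x/5 - 108/35

The best approximation g ∈ W is the orthogonal projection of f onto W. Writing g = a_0 + a_1 x + a_2 x^2, the coefficients solve the normal equations G · a = b where
  G_{ij} = <φ_i, φ_j> and b_i = <f, φ_i>, with φ_0 = 1, φ_1 = x, φ_2 = x^2.
G =
  [2, 0, 2/3]
  [0, 2/3, 0]
  [2/3, 0, 2/5],
b = (-74/15, -2/15, -46/35).
Solving gives a_0 = -108/35, a_1 = -1/5, a_2 = 13/7, so
  g(x) = 13*x^2/7 - x/5 - 108/35.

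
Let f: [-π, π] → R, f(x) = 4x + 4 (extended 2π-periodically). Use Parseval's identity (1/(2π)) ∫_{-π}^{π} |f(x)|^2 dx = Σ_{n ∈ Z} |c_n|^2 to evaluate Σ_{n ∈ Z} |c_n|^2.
Σ |c_n|^2 = 16π^2/3 + 16

Expand and integrate term by term over [-π, π]:
  ∫ (4x)^2 dx = 16·(2π^3/3); ∫ 2·4·(4)·x dx = 0 (odd integrand); ∫ 4^2 dx = 16·2π.
So (1/(2π)) ∫_{-π}^{π} (4x + 4)^2 dx = 16π^2/3 + 16 = 16π^2/3 + 16.
Parseval ⇒ Σ |c_n|^2 = 16π^2/3 + 16.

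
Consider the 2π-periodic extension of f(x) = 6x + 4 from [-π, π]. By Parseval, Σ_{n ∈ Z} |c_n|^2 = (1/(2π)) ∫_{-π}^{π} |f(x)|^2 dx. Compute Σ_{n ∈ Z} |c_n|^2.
Σ |c_n|^2 = 12π^2 + 16

Expand and integrate term by term over [-π, π]:
  ∫ (6x)^2 dx = 36·(2π^3/3); ∫ 2·6·(4)·x dx = 0 (odd integrand); ∫ 4^2 dx = 16·2π.
So (1/(2π)) ∫_{-π}^{π} (6x + 4)^2 dx = 36π^2/3 + 16 = 12π^2 + 16.
Parseval ⇒ Σ |c_n|^2 = 12π^2 + 16.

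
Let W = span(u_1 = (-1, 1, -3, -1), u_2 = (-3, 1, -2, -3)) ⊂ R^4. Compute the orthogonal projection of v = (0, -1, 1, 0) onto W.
proj_W(v) = (5/107, -37/107, 127/107, 5/107)

Set up U = [u_1 | ... | u_2] ∈ R^(4×2). The projector onto W = col(U) is P = U (U^T U)^(-1) U^T.
Compute U^T U =
  [12, 13]
  [13, 23],
and U^T v = (-4, -3).
Solve U^T U · c = U^T v for the coefficients: c = (-53/107, 16/107). The projection is proj_W(v) = U c.
Check: (v - proj_W(v)) · u_1 = 0  (should be 0).
Check: (v - proj_W(v)) · u_2 = 0  (should be 0).
Result: proj_W(v) = (5/107, -37/107, 127/107, 5/107).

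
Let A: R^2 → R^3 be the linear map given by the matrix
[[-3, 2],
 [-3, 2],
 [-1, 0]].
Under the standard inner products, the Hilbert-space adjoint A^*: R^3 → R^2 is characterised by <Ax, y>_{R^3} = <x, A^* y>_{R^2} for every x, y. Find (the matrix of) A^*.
A^* = A^T =
[[-3, -3, -1],
 [2, 2, 0]]

For real matrices with standard dot products, the defining identity <Ax, y> = <x, A^* y> gives (Ax)^T y = x^T (A^*) y, i.e. x^T A^T y = x^T (A^*) y. Since this holds for all x, y, we must have A^* = A^T. Therefore
A^* =
[[-3, -3, -1],
 [2, 2, 0]].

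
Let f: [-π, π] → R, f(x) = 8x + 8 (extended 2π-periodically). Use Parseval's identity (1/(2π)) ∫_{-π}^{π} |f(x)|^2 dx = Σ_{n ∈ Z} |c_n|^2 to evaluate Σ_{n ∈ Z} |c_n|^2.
Σ |c_n|^2 = 64π^2/3 + 64

Expand and integrate term by term over [-π, π]:
  ∫ (8x)^2 dx = 64·(2π^3/3); ∫ 2·8·(8)·x dx = 0 (odd integrand); ∫ 8^2 dx = 64·2π.
So (1/(2π)) ∫_{-π}^{π} (8x + 8)^2 dx = 64π^2/3 + 64 = 64π^2/3 + 64.
Parseval ⇒ Σ |c_n|^2 = 64π^2/3 + 64.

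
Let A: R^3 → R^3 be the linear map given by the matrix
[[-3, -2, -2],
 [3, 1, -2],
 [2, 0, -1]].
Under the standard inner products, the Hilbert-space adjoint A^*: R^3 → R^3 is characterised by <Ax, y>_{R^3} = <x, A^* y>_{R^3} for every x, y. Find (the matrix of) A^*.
A^* = A^T =
[[-3, 3, 2],
 [-2, 1, 0],
 [-2, -2, -1]]

For real matrices with standard dot products, the defining identity <Ax, y> = <x, A^* y> gives (Ax)^T y = x^T (A^*) y, i.e. x^T A^T y = x^T (A^*) y. Since this holds for all x, y, we must have A^* = A^T. Therefore
A^* =
[[-3, 3, 2],
 [-2, 1, 0],
 [-2, -2, -1]].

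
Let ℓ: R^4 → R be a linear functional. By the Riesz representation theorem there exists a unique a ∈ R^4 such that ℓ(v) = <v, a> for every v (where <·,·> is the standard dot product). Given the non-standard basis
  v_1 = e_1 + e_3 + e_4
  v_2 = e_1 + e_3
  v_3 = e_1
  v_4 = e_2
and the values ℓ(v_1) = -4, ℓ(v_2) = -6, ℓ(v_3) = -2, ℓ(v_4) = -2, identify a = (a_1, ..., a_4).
a = (-2, -2, -4, 2)

Write a = (a_1, ..., a_4) in the standard basis. For each basis vector v_i, ℓ(v_i) = <v_i, a> is a linear equation in the a_j's. Collect the n equations into a matrix system V a = ℓ, where row i of V is v_i (expressed in the standard basis). Since V is invertible (lower-triangular with 1s on the diagonal, up to permutation), solve by back-substitution:
  V =
[[1, 0, 1, 1],
 [1, 0, 1, 0],
 [1, 0, 0, 0],
 [0, 1, 0, 0]]
  V a = (-4, -6, -2, -2)
Solving gives a = (-2, -2, -4, 2).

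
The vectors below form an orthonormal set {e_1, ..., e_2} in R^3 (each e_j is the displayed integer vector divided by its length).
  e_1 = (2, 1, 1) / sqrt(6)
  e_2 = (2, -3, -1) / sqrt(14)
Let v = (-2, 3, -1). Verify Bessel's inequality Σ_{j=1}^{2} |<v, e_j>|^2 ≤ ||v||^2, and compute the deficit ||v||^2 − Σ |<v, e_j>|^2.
Σ |<v, e_j>|^2 = 230/21; ||v||^2 = 14; deficit = 64/21

Write each e_j = u_j / sqrt(<u_j, u_j>) where u_j is the displayed integer vector. Then <v, e_j> = <v, u_j> / sqrt(<u_j, u_j>), so |<v, e_j>|^2 = <v, u_j>^2 / <u_j, u_j>.
Coefficients: <v, e_1> = -2/sqrt(6), <v, e_2> = -12/sqrt(14).
Square and sum: Σ |<v, e_j>|^2 = 230/21.
Compute ||v||^2 = v·v = 14.
Deficit = 14 − 230/21 = 64/21 ≥ 0, confirming Bessel's inequality. (The deficit equals ||v − Σ <v,e_j> e_j||^2, the squared distance from v to span{e_j}.)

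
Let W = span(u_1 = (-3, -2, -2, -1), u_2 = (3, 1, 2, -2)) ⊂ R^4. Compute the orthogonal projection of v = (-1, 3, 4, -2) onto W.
proj_W(v) = (63/31, 111/155, 42/31, -192/155)

Set up U = [u_1 | ... | u_2] ∈ R^(4×2). The projector onto W = col(U) is P = U (U^T U)^(-1) U^T.
Compute U^T U =
  [18, -13]
  [-13, 18],
and U^T v = (-9, 12).
Solve U^T U · c = U^T v for the coefficients: c = (-6/155, 99/155). The projection is proj_W(v) = U c.
Check: (v - proj_W(v)) · u_1 = 0  (should be 0).
Check: (v - proj_W(v)) · u_2 = 0  (should be 0).
Result: proj_W(v) = (63/31, 111/155, 42/31, -192/155).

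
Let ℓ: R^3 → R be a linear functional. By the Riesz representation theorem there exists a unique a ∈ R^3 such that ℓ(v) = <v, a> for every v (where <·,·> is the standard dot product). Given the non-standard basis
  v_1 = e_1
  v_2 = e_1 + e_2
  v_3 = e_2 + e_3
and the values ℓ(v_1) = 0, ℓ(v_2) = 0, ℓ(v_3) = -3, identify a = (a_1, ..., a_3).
a = (0, 0, -3)

Write a = (a_1, ..., a_3) in the standard basis. For each basis vector v_i, ℓ(v_i) = <v_i, a> is a linear equation in the a_j's. Collect the n equations into a matrix system V a = ℓ, where row i of V is v_i (expressed in the standard basis). Since V is invertible (lower-triangular with 1s on the diagonal, up to permutation), solve by back-substitution:
  V =
[[1, 0, 0],
 [1, 1, 0],
 [0, 1, 1]]
  V a = (0, 0, -3)
Solving gives a = (0, 0, -3).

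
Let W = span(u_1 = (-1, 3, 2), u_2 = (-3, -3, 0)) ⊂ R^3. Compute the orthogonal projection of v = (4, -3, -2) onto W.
proj_W(v) = (7/2, -5/2, -3)

Set up U = [u_1 | ... | u_2] ∈ R^(3×2). The projector onto W = col(U) is P = U (U^T U)^(-1) U^T.
Compute U^T U =
  [14, -6]
  [-6, 18],
and U^T v = (-17, -3).
Solve U^T U · c = U^T v for the coefficients: c = (-3/2, -2/3). The projection is proj_W(v) = U c.
Check: (v - proj_W(v)) · u_1 = 0  (should be 0).
Check: (v - proj_W(v)) · u_2 = 0  (should be 0).
Result: proj_W(v) = (7/2, -5/2, -3).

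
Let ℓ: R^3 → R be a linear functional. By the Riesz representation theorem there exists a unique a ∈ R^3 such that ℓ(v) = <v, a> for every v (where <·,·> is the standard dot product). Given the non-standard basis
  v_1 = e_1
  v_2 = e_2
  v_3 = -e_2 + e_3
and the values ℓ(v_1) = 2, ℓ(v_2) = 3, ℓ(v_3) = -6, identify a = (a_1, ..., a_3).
a = (2, 3, -3)

Write a = (a_1, ..., a_3) in the standard basis. For each basis vector v_i, ℓ(v_i) = <v_i, a> is a linear equation in the a_j's. Collect the n equations into a matrix system V a = ℓ, where row i of V is v_i (expressed in the standard basis). Since V is invertible (lower-triangular with 1s on the diagonal, up to permutation), solve by back-substitution:
  V =
[[1, 0, 0],
 [0, 1, 0],
 [0, -1, 1]]
  V a = (2, 3, -6)
Solving gives a = (2, 3, -3).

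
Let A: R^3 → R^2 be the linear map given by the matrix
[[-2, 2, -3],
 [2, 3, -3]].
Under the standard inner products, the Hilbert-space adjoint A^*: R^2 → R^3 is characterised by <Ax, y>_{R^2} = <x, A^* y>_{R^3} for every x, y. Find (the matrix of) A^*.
A^* = A^T =
[[-2, 2],
 [2, 3],
 [-3, -3]]

For real matrices with standard dot products, the defining identity <Ax, y> = <x, A^* y> gives (Ax)^T y = x^T (A^*) y, i.e. x^T A^T y = x^T (A^*) y. Since this holds for all x, y, we must have A^* = A^T. Therefore
A^* =
[[-2, 2],
 [2, 3],
 [-3, -3]].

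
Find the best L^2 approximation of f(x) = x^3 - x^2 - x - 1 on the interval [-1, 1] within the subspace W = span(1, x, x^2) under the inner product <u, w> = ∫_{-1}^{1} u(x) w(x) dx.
g(x) = -x^2 - 2*x/5 - 1

The best approximation g ∈ W is the orthogonal projection of f onto W. Writing g = a_0 + a_1 x + a_2 x^2, the coefficients solve the normal equations G · a = b where
  G_{ij} = <φ_i, φ_j> and b_i = <f, φ_i>, with φ_0 = 1, φ_1 = x, φ_2 = x^2.
G =
  [2, 0, 2/3]
  [0, 2/3, 0]
  [2/3, 0, 2/5],
b = (-8/3, -4/15, -16/15).
Solving gives a_0 = -1, a_1 = -2/5, a_2 = -1, so
  g(x) = -x^2 - 2*x/5 - 1.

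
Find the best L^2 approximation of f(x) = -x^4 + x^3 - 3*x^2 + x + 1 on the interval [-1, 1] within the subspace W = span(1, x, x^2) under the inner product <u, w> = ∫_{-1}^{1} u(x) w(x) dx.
g(x) = -27*x^2/7 + 8*x/5 + 38/35

The best approximation g ∈ W is the orthogonal projection of f onto W. Writing g = a_0 + a_1 x + a_2 x^2, the coefficients solve the normal equations G · a = b where
  G_{ij} = <φ_i, φ_j> and b_i = <f, φ_i>, with φ_0 = 1, φ_1 = x, φ_2 = x^2.
G =
  [2, 0, 2/3]
  [0, 2/3, 0]
  [2/3, 0, 2/5],
b = (-2/5, 16/15, -86/105).
Solving gives a_0 = 38/35, a_1 = 8/5, a_2 = -27/7, so
  g(x) = -27*x^2/7 + 8*x/5 + 38/35.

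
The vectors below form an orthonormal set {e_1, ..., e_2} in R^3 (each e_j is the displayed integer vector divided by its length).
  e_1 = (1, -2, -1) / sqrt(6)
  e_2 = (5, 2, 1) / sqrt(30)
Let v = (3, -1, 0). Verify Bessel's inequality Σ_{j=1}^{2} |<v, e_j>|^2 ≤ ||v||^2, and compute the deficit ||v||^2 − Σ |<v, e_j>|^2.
Σ |<v, e_j>|^2 = 49/5; ||v||^2 = 10; deficit = 1/5

Write each e_j = u_j / sqrt(<u_j, u_j>) where u_j is the displayed integer vector. Then <v, e_j> = <v, u_j> / sqrt(<u_j, u_j>), so |<v, e_j>|^2 = <v, u_j>^2 / <u_j, u_j>.
Coefficients: <v, e_1> = 5/sqrt(6), <v, e_2> = 13/sqrt(30).
Square and sum: Σ |<v, e_j>|^2 = 49/5.
Compute ||v||^2 = v·v = 10.
Deficit = 10 − 49/5 = 1/5 ≥ 0, confirming Bessel's inequality. (The deficit equals ||v − Σ <v,e_j> e_j||^2, the squared distance from v to span{e_j}.)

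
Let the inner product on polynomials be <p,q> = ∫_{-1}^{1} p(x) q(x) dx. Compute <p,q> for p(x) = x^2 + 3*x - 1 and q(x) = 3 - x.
<p,q> = -6

Expand the product: p(x)·q(x) = -x^3 + 10*x - 3.
∫_{-1}^{1} of each monomial x^k gives [2/(k+1) if k even, 0 if k odd]. Integrating term-by-term (or equivalently evaluating the antiderivative F(x) = -x^4/4 + 5*x^2 - 3*x at the endpoints):
  F(1) − F(−1) = 7/4 − (31/4) = -6.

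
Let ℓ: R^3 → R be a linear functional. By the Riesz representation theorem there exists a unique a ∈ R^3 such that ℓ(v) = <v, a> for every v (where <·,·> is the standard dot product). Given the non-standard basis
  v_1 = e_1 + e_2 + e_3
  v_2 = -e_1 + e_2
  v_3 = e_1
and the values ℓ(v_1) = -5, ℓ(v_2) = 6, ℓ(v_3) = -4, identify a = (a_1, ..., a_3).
a = (-4, 2, -3)

Write a = (a_1, ..., a_3) in the standard basis. For each basis vector v_i, ℓ(v_i) = <v_i, a> is a linear equation in the a_j's. Collect the n equations into a matrix system V a = ℓ, where row i of V is v_i (expressed in the standard basis). Since V is invertible (lower-triangular with 1s on the diagonal, up to permutation), solve by back-substitution:
  V =
[[1, 1, 1],
 [-1, 1, 0],
 [1, 0, 0]]
  V a = (-5, 6, -4)
Solving gives a = (-4, 2, -3).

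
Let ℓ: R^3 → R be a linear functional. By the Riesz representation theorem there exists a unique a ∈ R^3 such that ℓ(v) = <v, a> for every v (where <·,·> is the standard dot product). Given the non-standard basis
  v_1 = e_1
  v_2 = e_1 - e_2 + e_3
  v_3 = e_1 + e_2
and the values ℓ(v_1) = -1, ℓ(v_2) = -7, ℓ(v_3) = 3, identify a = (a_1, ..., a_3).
a = (-1, 4, -2)

Write a = (a_1, ..., a_3) in the standard basis. For each basis vector v_i, ℓ(v_i) = <v_i, a> is a linear equation in the a_j's. Collect the n equations into a matrix system V a = ℓ, where row i of V is v_i (expressed in the standard basis). Since V is invertible (lower-triangular with 1s on the diagonal, up to permutation), solve by back-substitution:
  V =
[[1, 0, 0],
 [1, -1, 1],
 [1, 1, 0]]
  V a = (-1, -7, 3)
Solving gives a = (-1, 4, -2).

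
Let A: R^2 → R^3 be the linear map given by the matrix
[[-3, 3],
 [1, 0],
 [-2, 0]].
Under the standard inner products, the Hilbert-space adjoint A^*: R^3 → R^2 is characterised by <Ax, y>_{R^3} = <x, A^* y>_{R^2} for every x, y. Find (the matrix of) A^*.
A^* = A^T =
[[-3, 1, -2],
 [3, 0, 0]]

For real matrices with standard dot products, the defining identity <Ax, y> = <x, A^* y> gives (Ax)^T y = x^T (A^*) y, i.e. x^T A^T y = x^T (A^*) y. Since this holds for all x, y, we must have A^* = A^T. Therefore
A^* =
[[-3, 1, -2],
 [3, 0, 0]].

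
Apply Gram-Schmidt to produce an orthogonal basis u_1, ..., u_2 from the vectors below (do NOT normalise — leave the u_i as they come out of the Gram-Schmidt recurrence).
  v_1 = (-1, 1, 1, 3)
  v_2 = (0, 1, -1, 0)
Orthogonal basis:
  u_1 = (-1, 1, 1, 3)
  u_2 = (0, 1, -1, 0)

Apply the Gram-Schmidt recurrence
  u_1 = v_1
  u_i = v_i − Σ_{j<i} ((v_i · u_j) / (u_j · u_j)) · u_j.

Step by step this gives:
  u_1 = (-1, 1, 1, 3)
  u_2 = (0, 1, -1, 0)

Orthogonality check:
  u_2 · u_1 = 0 (should be 0)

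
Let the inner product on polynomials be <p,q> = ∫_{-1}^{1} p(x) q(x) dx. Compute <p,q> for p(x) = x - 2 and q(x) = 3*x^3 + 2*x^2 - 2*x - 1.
<p,q> = 6/5

Expand the product: p(x)·q(x) = 3*x^4 - 4*x^3 - 6*x^2 + 3*x + 2.
∫_{-1}^{1} of each monomial x^k gives [2/(k+1) if k even, 0 if k odd]. Integrating term-by-term (or equivalently evaluating the antiderivative F(x) = 3*x^5/5 - x^4 - 2*x^3 + 3*x^2/2 + 2*x at the endpoints):
  F(1) − F(−1) = 11/10 − (-1/10) = 6/5.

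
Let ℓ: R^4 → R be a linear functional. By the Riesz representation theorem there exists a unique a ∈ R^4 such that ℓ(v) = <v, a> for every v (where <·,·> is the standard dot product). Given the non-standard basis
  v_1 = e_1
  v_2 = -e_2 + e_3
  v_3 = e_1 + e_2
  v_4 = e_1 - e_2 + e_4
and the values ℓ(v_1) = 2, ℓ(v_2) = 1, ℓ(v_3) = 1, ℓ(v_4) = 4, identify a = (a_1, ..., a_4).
a = (2, -1, 0, 1)

Write a = (a_1, ..., a_4) in the standard basis. For each basis vector v_i, ℓ(v_i) = <v_i, a> is a linear equation in the a_j's. Collect the n equations into a matrix system V a = ℓ, where row i of V is v_i (expressed in the standard basis). Since V is invertible (lower-triangular with 1s on the diagonal, up to permutation), solve by back-substitution:
  V =
[[1, 0, 0, 0],
 [0, -1, 1, 0],
 [1, 1, 0, 0],
 [1, -1, 0, 1]]
  V a = (2, 1, 1, 4)
Solving gives a = (2, -1, 0, 1).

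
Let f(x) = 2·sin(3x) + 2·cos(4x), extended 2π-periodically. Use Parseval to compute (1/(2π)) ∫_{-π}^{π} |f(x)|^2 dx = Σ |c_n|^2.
Σ |c_n|^2 = 4

Expand |f|^2 and use orthogonality of {sin(nx), cos(mx)} on [-π, π]:
  ∫_{-π}^{π} sin(nx)^2 dx = π, ∫ cos(mx)^2 dx = π, and cross terms integrate to 0.
So ∫_{-π}^{π} f(x)^2 dx = 2^2 · π + 2^2 · π = (4 + 4)π.
Divide by 2π: (4 + 4)/2 = 4.
By Parseval, this equals Σ |c_n|^2.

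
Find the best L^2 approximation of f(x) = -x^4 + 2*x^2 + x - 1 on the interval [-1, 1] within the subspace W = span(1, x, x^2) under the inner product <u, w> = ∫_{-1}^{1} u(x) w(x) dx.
g(x) = 8*x^2/7 + x - 32/35

The best approximation g ∈ W is the orthogonal projection of f onto W. Writing g = a_0 + a_1 x + a_2 x^2, the coefficients solve the normal equations G · a = b where
  G_{ij} = <φ_i, φ_j> and b_i = <f, φ_i>, with φ_0 = 1, φ_1 = x, φ_2 = x^2.
G =
  [2, 0, 2/3]
  [0, 2/3, 0]
  [2/3, 0, 2/5],
b = (-16/15, 2/3, -16/105).
Solving gives a_0 = -32/35, a_1 = 1, a_2 = 8/7, so
  g(x) = 8*x^2/7 + x - 32/35.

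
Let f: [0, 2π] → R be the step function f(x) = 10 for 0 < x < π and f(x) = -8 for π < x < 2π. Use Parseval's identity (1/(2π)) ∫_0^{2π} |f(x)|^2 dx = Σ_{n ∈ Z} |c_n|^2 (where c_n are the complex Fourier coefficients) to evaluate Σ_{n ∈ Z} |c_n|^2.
Σ |c_n|^2 = 82

Parseval equates the L^2 energy of f (normalised by 1/(2π)) with the ℓ^2 sum of its Fourier coefficients: (1/(2π)) ∫_0^{2π} |f|^2 = Σ |c_n|^2.
Compute the left side: (1/(2π)) [∫_0^π 10^2 dx + ∫_π^{2π} (-8)^2 dx] = (1/(2π)) · (100π + 64π) = (100 + 64)/2 = 82.
So Σ_{n ∈ Z} |c_n|^2 = 82.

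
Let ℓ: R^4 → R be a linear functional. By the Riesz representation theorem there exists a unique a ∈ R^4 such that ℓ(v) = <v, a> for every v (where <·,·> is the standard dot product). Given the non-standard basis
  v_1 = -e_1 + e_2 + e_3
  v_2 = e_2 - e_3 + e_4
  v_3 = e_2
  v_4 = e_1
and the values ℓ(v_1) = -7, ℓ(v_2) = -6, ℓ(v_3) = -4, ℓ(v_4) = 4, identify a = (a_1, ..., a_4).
a = (4, -4, 1, -1)

Write a = (a_1, ..., a_4) in the standard basis. For each basis vector v_i, ℓ(v_i) = <v_i, a> is a linear equation in the a_j's. Collect the n equations into a matrix system V a = ℓ, where row i of V is v_i (expressed in the standard basis). Since V is invertible (lower-triangular with 1s on the diagonal, up to permutation), solve by back-substitution:
  V =
[[-1, 1, 1, 0],
 [0, 1, -1, 1],
 [0, 1, 0, 0],
 [1, 0, 0, 0]]
  V a = (-7, -6, -4, 4)
Solving gives a = (4, -4, 1, -1).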